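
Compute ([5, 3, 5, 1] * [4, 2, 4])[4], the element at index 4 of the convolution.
Use y[k] = Σ_i a[i]·b[k-i] at k=4. y[4] = 5×4 + 1×2 = 22

22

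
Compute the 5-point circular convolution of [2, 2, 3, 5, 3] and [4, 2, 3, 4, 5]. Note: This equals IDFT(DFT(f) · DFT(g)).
Either evaluate y[k] = Σ_j f[j]·g[(k-j) mod 5] directly, or use IDFT(DFT(f) · DFT(g)). y[0] = 2×4 + 2×5 + 3×4 + 5×3 + 3×2 = 51; y[1] = 2×2 + 2×4 + 3×5 + 5×4 + 3×3 = 56; y[2] = 2×3 + 2×2 + 3×4 + 5×5 + 3×4 = 59; y[3] = 2×4 + 2×3 + 3×2 + 5×4 + 3×5 = 55; y[4] = 2×5 + 2×4 + 3×3 + 5×2 + 3×4 = 49. Result: [51, 56, 59, 55, 49]

[51, 56, 59, 55, 49]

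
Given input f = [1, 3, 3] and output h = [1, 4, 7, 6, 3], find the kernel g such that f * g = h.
Output length 5 = len(f) + len(g) - 1 ⇒ len(g) = 3. Solve g forward using g[k] = (h[k] - Σ_{i≥1} f[i]·g[k-i]) / f[0]: g[0] = h[0] / f[0] = 1 / 1 = 1; g[1] = (h[1] - 3×1) / f[0] = (4 - 3×1) / 1 = 1; g[2] = (h[2] - 3×1 - 3×1) / f[0] = (7 - 3×1 - 3×1) / 1 = 1. So g = [1, 1, 1]. Forward-check [1, 3, 3] * [1, 1, 1]: h[0] = 1×1 = 1; h[1] = 1×1 + 3×1 = 4; h[2] = 1×1 + 3×1 + 3×1 = 7; h[3] = 3×1 + 3×1 = 6; h[4] = 3×1 = 3 → [1, 4, 7, 6, 3] ✓

[1, 1, 1]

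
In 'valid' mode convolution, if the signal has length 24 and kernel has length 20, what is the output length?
'Valid' mode counts only positions where the kernel fully overlaps the signal: m - n + 1 = 24 - 20 + 1 = 5

5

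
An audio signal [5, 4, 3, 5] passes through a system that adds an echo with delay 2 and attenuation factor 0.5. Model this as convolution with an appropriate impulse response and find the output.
Direct-path + delayed-attenuated-path model → impulse response h = [1, 0, 0.5] (1 at lag 0, 0.5 at lag 2). Output y[n] = x[n] + 0.5·x[n - 2] (with x[n] = 0 outside 0..3): y[0] = 5 + 0.5×0 = 5; y[1] = 4 + 0.5×0 = 4; y[2] = 3 + 0.5×5 = 5.5; y[3] = 5 + 0.5×4 = 7.0; y[4] = 0 + 0.5×3 = 1.5; y[5] = 0 + 0.5×5 = 2.5. So y = [5, 4, 5.5, 7.0, 1.5, 2.5]

[5, 4, 5.5, 7.0, 1.5, 2.5]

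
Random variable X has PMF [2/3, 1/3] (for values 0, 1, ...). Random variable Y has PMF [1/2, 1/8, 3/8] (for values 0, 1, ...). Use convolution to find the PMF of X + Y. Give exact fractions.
P(X+Y=k) = Σ_i P(X=i)·P(Y=k-i) — a convolution of [2/3, 1/3] and [1/2, 1/8, 3/8]. P(X+Y=0) = (2/3)×(1/2) = 1/3; P(X+Y=1) = (2/3)×(1/8) + (1/3)×(1/2) = 1/12 + 1/6 = 1/4; P(X+Y=2) = (2/3)×(3/8) + (1/3)×(1/8) = 1/4 + 1/24 = 7/24; P(X+Y=3) = (1/3)×(3/8) = 1/8. PMF: [1/3, 1/4, 7/24, 1/8] (sums to 1 ✓)

[1/3, 1/4, 7/24, 1/8]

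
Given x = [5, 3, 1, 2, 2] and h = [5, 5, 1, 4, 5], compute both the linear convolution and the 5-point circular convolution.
Linear: y_lin[0] = 5×5 = 25; y_lin[1] = 5×5 + 3×5 = 40; y_lin[2] = 5×1 + 3×5 + 1×5 = 25; y_lin[3] = 5×4 + 3×1 + 1×5 + 2×5 = 38; y_lin[4] = 5×5 + 3×4 + 1×1 + 2×5 + 2×5 = 58; y_lin[5] = 3×5 + 1×4 + 2×1 + 2×5 = 31; y_lin[6] = 1×5 + 2×4 + 2×1 = 15; y_lin[7] = 2×5 + 2×4 = 18; y_lin[8] = 2×5 = 10 → [25, 40, 25, 38, 58, 31, 15, 18, 10]. Circular (length 5): y[0] = 5×5 + 3×5 + 1×4 + 2×1 + 2×5 = 56; y[1] = 5×5 + 3×5 + 1×5 + 2×4 + 2×1 = 55; y[2] = 5×1 + 3×5 + 1×5 + 2×5 + 2×4 = 43; y[3] = 5×4 + 3×1 + 1×5 + 2×5 + 2×5 = 48; y[4] = 5×5 + 3×4 + 1×1 + 2×5 + 2×5 = 58 → [56, 55, 43, 48, 58]

Linear: [25, 40, 25, 38, 58, 31, 15, 18, 10], Circular: [56, 55, 43, 48, 58]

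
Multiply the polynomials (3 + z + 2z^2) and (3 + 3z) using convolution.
Ascending coefficients: a = [3, 1, 2], b = [3, 3]. c[0] = 3×3 = 9; c[1] = 3×3 + 1×3 = 12; c[2] = 1×3 + 2×3 = 9; c[3] = 2×3 = 6. Result coefficients: [9, 12, 9, 6] → 9 + 12z + 9z^2 + 6z^3

9 + 12z + 9z^2 + 6z^3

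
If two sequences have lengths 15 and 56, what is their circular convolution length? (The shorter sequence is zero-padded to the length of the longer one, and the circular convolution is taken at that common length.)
Circular convolution (zero-padding the shorter input) has length max(m, n) = max(15, 56) = 56

56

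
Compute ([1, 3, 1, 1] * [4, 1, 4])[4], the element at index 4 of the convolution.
Use y[k] = Σ_i a[i]·b[k-i] at k=4. y[4] = 1×4 + 1×1 = 5

5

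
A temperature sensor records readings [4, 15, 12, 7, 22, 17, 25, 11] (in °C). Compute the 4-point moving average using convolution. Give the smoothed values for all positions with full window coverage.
4-point moving average kernel = [1, 1, 1, 1]. Apply in 'valid' mode (full window coverage): avg[0] = (4 + 15 + 12 + 7) / 4 = 9.5; avg[1] = (15 + 12 + 7 + 22) / 4 = 14.0; avg[2] = (12 + 7 + 22 + 17) / 4 = 14.5; avg[3] = (7 + 22 + 17 + 25) / 4 = 17.75; avg[4] = (22 + 17 + 25 + 11) / 4 = 18.75. Smoothed values: [9.5, 14.0, 14.5, 17.75, 18.75]

[9.5, 14.0, 14.5, 17.75, 18.75]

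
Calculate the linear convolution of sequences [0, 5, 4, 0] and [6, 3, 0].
y[0] = 0×6 = 0; y[1] = 0×3 + 5×6 = 30; y[2] = 0×0 + 5×3 + 4×6 = 39; y[3] = 5×0 + 4×3 + 0×6 = 12; y[4] = 4×0 + 0×3 = 0; y[5] = 0×0 = 0

[0, 30, 39, 12, 0, 0]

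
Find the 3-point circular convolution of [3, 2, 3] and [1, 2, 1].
Use y[k] = Σ_j f[j]·g[(k-j) mod 3]. y[0] = 3×1 + 2×1 + 3×2 = 11; y[1] = 3×2 + 2×1 + 3×1 = 11; y[2] = 3×1 + 2×2 + 3×1 = 10. Result: [11, 11, 10]

[11, 11, 10]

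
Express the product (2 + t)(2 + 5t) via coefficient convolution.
Ascending coefficients: a = [2, 1], b = [2, 5]. c[0] = 2×2 = 4; c[1] = 2×5 + 1×2 = 12; c[2] = 1×5 = 5. Result coefficients: [4, 12, 5] → 4 + 12t + 5t^2

4 + 12t + 5t^2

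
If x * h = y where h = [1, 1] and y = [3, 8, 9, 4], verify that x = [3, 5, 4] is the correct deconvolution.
Forward-compute [3, 5, 4] * [1, 1]: y[0] = 3×1 = 3; y[1] = 3×1 + 5×1 = 8; y[2] = 5×1 + 4×1 = 9; y[3] = 4×1 = 4 → [3, 8, 9, 4]. Matches given y = [3, 8, 9, 4], so verified.

Verified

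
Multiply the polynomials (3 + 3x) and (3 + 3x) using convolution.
Ascending coefficients: a = [3, 3], b = [3, 3]. c[0] = 3×3 = 9; c[1] = 3×3 + 3×3 = 18; c[2] = 3×3 = 9. Result coefficients: [9, 18, 9] → 9 + 18x + 9x^2

9 + 18x + 9x^2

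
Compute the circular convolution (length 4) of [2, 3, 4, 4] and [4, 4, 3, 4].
Use y[k] = Σ_j x[j]·h[(k-j) mod 4]. y[0] = 2×4 + 3×4 + 4×3 + 4×4 = 48; y[1] = 2×4 + 3×4 + 4×4 + 4×3 = 48; y[2] = 2×3 + 3×4 + 4×4 + 4×4 = 50; y[3] = 2×4 + 3×3 + 4×4 + 4×4 = 49. Result: [48, 48, 50, 49]

[48, 48, 50, 49]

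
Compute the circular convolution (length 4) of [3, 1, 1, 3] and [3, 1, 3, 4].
Use y[k] = Σ_j s[j]·t[(k-j) mod 4]. y[0] = 3×3 + 1×4 + 1×3 + 3×1 = 19; y[1] = 3×1 + 1×3 + 1×4 + 3×3 = 19; y[2] = 3×3 + 1×1 + 1×3 + 3×4 = 25; y[3] = 3×4 + 1×3 + 1×1 + 3×3 = 25. Result: [19, 19, 25, 25]

[19, 19, 25, 25]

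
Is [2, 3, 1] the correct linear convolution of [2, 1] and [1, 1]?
Recompute linear convolution of [2, 1] and [1, 1]: y[0] = 2×1 = 2; y[1] = 2×1 + 1×1 = 3; y[2] = 1×1 = 1 → [2, 3, 1]. Given [2, 3, 1] matches, so answer: Yes

Yes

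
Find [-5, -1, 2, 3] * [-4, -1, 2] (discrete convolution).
y[0] = -5×-4 = 20; y[1] = -5×-1 + -1×-4 = 9; y[2] = -5×2 + -1×-1 + 2×-4 = -17; y[3] = -1×2 + 2×-1 + 3×-4 = -16; y[4] = 2×2 + 3×-1 = 1; y[5] = 3×2 = 6

[20, 9, -17, -16, 1, 6]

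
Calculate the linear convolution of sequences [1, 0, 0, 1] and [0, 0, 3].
y[0] = 1×0 = 0; y[1] = 1×0 + 0×0 = 0; y[2] = 1×3 + 0×0 + 0×0 = 3; y[3] = 0×3 + 0×0 + 1×0 = 0; y[4] = 0×3 + 1×0 = 0; y[5] = 1×3 = 3

[0, 0, 3, 0, 0, 3]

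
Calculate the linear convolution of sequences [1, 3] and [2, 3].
y[0] = 1×2 = 2; y[1] = 1×3 + 3×2 = 9; y[2] = 3×3 = 9

[2, 9, 9]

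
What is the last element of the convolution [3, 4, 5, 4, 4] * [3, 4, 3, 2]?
Use y[k] = Σ_i a[i]·b[k-i] at k=7. y[7] = 4×2 = 8

8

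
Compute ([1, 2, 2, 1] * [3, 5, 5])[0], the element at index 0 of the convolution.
Use y[k] = Σ_i a[i]·b[k-i] at k=0. y[0] = 1×3 = 3

3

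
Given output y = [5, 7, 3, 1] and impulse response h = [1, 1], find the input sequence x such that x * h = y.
Deconvolve y=[5, 7, 3, 1] by h=[1, 1]. Since h[0]=1, solve forward: x[0] = y[0] / 1 = 5; x[1] = (y[1] - 5×1) / 1 = 2; x[2] = (y[2] - 2×1) / 1 = 1. So x = [5, 2, 1]. Check by forward convolution: y[0] = 5×1 = 5; y[1] = 5×1 + 2×1 = 7; y[2] = 2×1 + 1×1 = 3; y[3] = 1×1 = 1

[5, 2, 1]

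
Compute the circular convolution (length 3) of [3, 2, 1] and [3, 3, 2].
Use y[k] = Σ_j s[j]·t[(k-j) mod 3]. y[0] = 3×3 + 2×2 + 1×3 = 16; y[1] = 3×3 + 2×3 + 1×2 = 17; y[2] = 3×2 + 2×3 + 1×3 = 15. Result: [16, 17, 15]

[16, 17, 15]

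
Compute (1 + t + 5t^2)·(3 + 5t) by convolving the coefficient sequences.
Ascending coefficients: a = [1, 1, 5], b = [3, 5]. c[0] = 1×3 = 3; c[1] = 1×5 + 1×3 = 8; c[2] = 1×5 + 5×3 = 20; c[3] = 5×5 = 25. Result coefficients: [3, 8, 20, 25] → 3 + 8t + 20t^2 + 25t^3

3 + 8t + 20t^2 + 25t^3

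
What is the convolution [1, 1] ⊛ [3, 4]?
y[0] = 1×3 = 3; y[1] = 1×4 + 1×3 = 7; y[2] = 1×4 = 4

[3, 7, 4]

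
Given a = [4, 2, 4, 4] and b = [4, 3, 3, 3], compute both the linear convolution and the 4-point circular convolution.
Linear: y_lin[0] = 4×4 = 16; y_lin[1] = 4×3 + 2×4 = 20; y_lin[2] = 4×3 + 2×3 + 4×4 = 34; y_lin[3] = 4×3 + 2×3 + 4×3 + 4×4 = 46; y_lin[4] = 2×3 + 4×3 + 4×3 = 30; y_lin[5] = 4×3 + 4×3 = 24; y_lin[6] = 4×3 = 12 → [16, 20, 34, 46, 30, 24, 12]. Circular (length 4): y[0] = 4×4 + 2×3 + 4×3 + 4×3 = 46; y[1] = 4×3 + 2×4 + 4×3 + 4×3 = 44; y[2] = 4×3 + 2×3 + 4×4 + 4×3 = 46; y[3] = 4×3 + 2×3 + 4×3 + 4×4 = 46 → [46, 44, 46, 46]

Linear: [16, 20, 34, 46, 30, 24, 12], Circular: [46, 44, 46, 46]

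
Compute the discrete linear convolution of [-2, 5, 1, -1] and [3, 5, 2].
y[0] = -2×3 = -6; y[1] = -2×5 + 5×3 = 5; y[2] = -2×2 + 5×5 + 1×3 = 24; y[3] = 5×2 + 1×5 + -1×3 = 12; y[4] = 1×2 + -1×5 = -3; y[5] = -1×2 = -2

[-6, 5, 24, 12, -3, -2]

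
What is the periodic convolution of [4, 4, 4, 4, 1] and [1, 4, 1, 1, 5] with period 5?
Use y[k] = Σ_j f[j]·g[(k-j) mod 5]. y[0] = 4×1 + 4×5 + 4×1 + 4×1 + 1×4 = 36; y[1] = 4×4 + 4×1 + 4×5 + 4×1 + 1×1 = 45; y[2] = 4×1 + 4×4 + 4×1 + 4×5 + 1×1 = 45; y[3] = 4×1 + 4×1 + 4×4 + 4×1 + 1×5 = 33; y[4] = 4×5 + 4×1 + 4×1 + 4×4 + 1×1 = 45. Result: [36, 45, 45, 33, 45]

[36, 45, 45, 33, 45]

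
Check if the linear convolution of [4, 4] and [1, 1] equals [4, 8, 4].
Recompute linear convolution of [4, 4] and [1, 1]: y[0] = 4×1 = 4; y[1] = 4×1 + 4×1 = 8; y[2] = 4×1 = 4 → [4, 8, 4]. Given [4, 8, 4] matches, so answer: Yes

Yes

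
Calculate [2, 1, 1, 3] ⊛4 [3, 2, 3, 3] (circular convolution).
Use y[k] = Σ_j x[j]·h[(k-j) mod 4]. y[0] = 2×3 + 1×3 + 1×3 + 3×2 = 18; y[1] = 2×2 + 1×3 + 1×3 + 3×3 = 19; y[2] = 2×3 + 1×2 + 1×3 + 3×3 = 20; y[3] = 2×3 + 1×3 + 1×2 + 3×3 = 20. Result: [18, 19, 20, 20]

[18, 19, 20, 20]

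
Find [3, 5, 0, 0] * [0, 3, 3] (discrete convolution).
y[0] = 3×0 = 0; y[1] = 3×3 + 5×0 = 9; y[2] = 3×3 + 5×3 + 0×0 = 24; y[3] = 5×3 + 0×3 + 0×0 = 15; y[4] = 0×3 + 0×3 = 0; y[5] = 0×3 = 0

[0, 9, 24, 15, 0, 0]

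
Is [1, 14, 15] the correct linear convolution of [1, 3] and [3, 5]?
Recompute linear convolution of [1, 3] and [3, 5]: y[0] = 1×3 = 3; y[1] = 1×5 + 3×3 = 14; y[2] = 3×5 = 15 → [3, 14, 15]. Compare to given [1, 14, 15]: they differ at index 0: given 1, correct 3, so answer: No

No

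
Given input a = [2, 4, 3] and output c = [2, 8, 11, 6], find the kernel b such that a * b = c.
Output length 4 = len(a) + len(b) - 1 ⇒ len(b) = 2. Solve b forward using b[k] = (c[k] - Σ_{i≥1} a[i]·b[k-i]) / a[0]: b[0] = c[0] / a[0] = 2 / 2 = 1; b[1] = (c[1] - 4×1) / a[0] = (8 - 4×1) / 2 = 2. So b = [1, 2]. Forward-check [2, 4, 3] * [1, 2]: c[0] = 2×1 = 2; c[1] = 2×2 + 4×1 = 8; c[2] = 4×2 + 3×1 = 11; c[3] = 3×2 = 6 → [2, 8, 11, 6] ✓

[1, 2]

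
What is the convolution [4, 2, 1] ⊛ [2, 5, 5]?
y[0] = 4×2 = 8; y[1] = 4×5 + 2×2 = 24; y[2] = 4×5 + 2×5 + 1×2 = 32; y[3] = 2×5 + 1×5 = 15; y[4] = 1×5 = 5

[8, 24, 32, 15, 5]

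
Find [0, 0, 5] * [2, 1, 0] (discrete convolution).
y[0] = 0×2 = 0; y[1] = 0×1 + 0×2 = 0; y[2] = 0×0 + 0×1 + 5×2 = 10; y[3] = 0×0 + 5×1 = 5; y[4] = 5×0 = 0

[0, 0, 10, 5, 0]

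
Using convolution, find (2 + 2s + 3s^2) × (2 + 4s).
Ascending coefficients: a = [2, 2, 3], b = [2, 4]. c[0] = 2×2 = 4; c[1] = 2×4 + 2×2 = 12; c[2] = 2×4 + 3×2 = 14; c[3] = 3×4 = 12. Result coefficients: [4, 12, 14, 12] → 4 + 12s + 14s^2 + 12s^3

4 + 12s + 14s^2 + 12s^3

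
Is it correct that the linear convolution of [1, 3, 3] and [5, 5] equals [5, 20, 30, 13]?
Recompute linear convolution of [1, 3, 3] and [5, 5]: y[0] = 1×5 = 5; y[1] = 1×5 + 3×5 = 20; y[2] = 3×5 + 3×5 = 30; y[3] = 3×5 = 15 → [5, 20, 30, 15]. Compare to given [5, 20, 30, 13]: they differ at index 3: given 13, correct 15, so answer: No

No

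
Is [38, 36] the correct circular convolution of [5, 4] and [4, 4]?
Recompute circular convolution of [5, 4] and [4, 4]: y[0] = 5×4 + 4×4 = 36; y[1] = 5×4 + 4×4 = 36 → [36, 36]. Compare to given [38, 36]: they differ at index 0: given 38, correct 36, so answer: No

No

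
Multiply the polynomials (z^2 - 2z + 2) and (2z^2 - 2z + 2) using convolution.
Ascending coefficients: a = [2, -2, 1], b = [2, -2, 2]. c[0] = 2×2 = 4; c[1] = 2×-2 + -2×2 = -8; c[2] = 2×2 + -2×-2 + 1×2 = 10; c[3] = -2×2 + 1×-2 = -6; c[4] = 1×2 = 2. Result coefficients: [4, -8, 10, -6, 2] → 2z^4 - 6z^3 + 10z^2 - 8z + 4

2z^4 - 6z^3 + 10z^2 - 8z + 4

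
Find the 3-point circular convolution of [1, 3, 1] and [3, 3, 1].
Use y[k] = Σ_j a[j]·b[(k-j) mod 3]. y[0] = 1×3 + 3×1 + 1×3 = 9; y[1] = 1×3 + 3×3 + 1×1 = 13; y[2] = 1×1 + 3×3 + 1×3 = 13. Result: [9, 13, 13]

[9, 13, 13]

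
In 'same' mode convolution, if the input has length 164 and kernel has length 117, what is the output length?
'Same' mode returns an output with the same length as the input: 164

164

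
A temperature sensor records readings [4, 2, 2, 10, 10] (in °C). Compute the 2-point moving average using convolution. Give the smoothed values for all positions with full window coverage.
2-point moving average kernel = [1, 1]. Apply in 'valid' mode (full window coverage): avg[0] = (4 + 2) / 2 = 3.0; avg[1] = (2 + 2) / 2 = 2.0; avg[2] = (2 + 10) / 2 = 6.0; avg[3] = (10 + 10) / 2 = 10.0. Smoothed values: [3.0, 2.0, 6.0, 10.0]

[3.0, 2.0, 6.0, 10.0]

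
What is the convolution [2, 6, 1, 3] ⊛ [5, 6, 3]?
y[0] = 2×5 = 10; y[1] = 2×6 + 6×5 = 42; y[2] = 2×3 + 6×6 + 1×5 = 47; y[3] = 6×3 + 1×6 + 3×5 = 39; y[4] = 1×3 + 3×6 = 21; y[5] = 3×3 = 9

[10, 42, 47, 39, 21, 9]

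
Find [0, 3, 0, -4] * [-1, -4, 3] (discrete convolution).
y[0] = 0×-1 = 0; y[1] = 0×-4 + 3×-1 = -3; y[2] = 0×3 + 3×-4 + 0×-1 = -12; y[3] = 3×3 + 0×-4 + -4×-1 = 13; y[4] = 0×3 + -4×-4 = 16; y[5] = -4×3 = -12

[0, -3, -12, 13, 16, -12]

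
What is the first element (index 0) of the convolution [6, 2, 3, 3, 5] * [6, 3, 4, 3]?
Use y[k] = Σ_i a[i]·b[k-i] at k=0. y[0] = 6×6 = 36

36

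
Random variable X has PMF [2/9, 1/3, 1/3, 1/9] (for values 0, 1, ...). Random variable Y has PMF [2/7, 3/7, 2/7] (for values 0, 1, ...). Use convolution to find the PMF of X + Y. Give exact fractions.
P(X+Y=k) = Σ_i P(X=i)·P(Y=k-i) — a convolution of [2/9, 1/3, 1/3, 1/9] and [2/7, 3/7, 2/7]. P(X+Y=0) = (2/9)×(2/7) = 4/63; P(X+Y=1) = (2/9)×(3/7) + (1/3)×(2/7) = 2/21 + 2/21 = 4/21; P(X+Y=2) = (2/9)×(2/7) + (1/3)×(3/7) + (1/3)×(2/7) = 4/63 + 1/7 + 2/21 = 19/63; P(X+Y=3) = (1/3)×(2/7) + (1/3)×(3/7) + (1/9)×(2/7) = 2/21 + 1/7 + 2/63 = 17/63; P(X+Y=4) = (1/3)×(2/7) + (1/9)×(3/7) = 2/21 + 1/21 = 1/7; P(X+Y=5) = (1/9)×(2/7) = 2/63. PMF: [4/63, 4/21, 19/63, 17/63, 1/7, 2/63] (sums to 1 ✓)

[4/63, 4/21, 19/63, 17/63, 1/7, 2/63]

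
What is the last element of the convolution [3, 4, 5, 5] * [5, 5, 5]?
Use y[k] = Σ_i a[i]·b[k-i] at k=5. y[5] = 5×5 = 25

25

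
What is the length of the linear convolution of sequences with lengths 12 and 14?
Linear/full convolution length: m + n - 1 = 12 + 14 - 1 = 25

25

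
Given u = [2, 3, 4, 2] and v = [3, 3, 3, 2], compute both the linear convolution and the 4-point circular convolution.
Linear: y_lin[0] = 2×3 = 6; y_lin[1] = 2×3 + 3×3 = 15; y_lin[2] = 2×3 + 3×3 + 4×3 = 27; y_lin[3] = 2×2 + 3×3 + 4×3 + 2×3 = 31; y_lin[4] = 3×2 + 4×3 + 2×3 = 24; y_lin[5] = 4×2 + 2×3 = 14; y_lin[6] = 2×2 = 4 → [6, 15, 27, 31, 24, 14, 4]. Circular (length 4): y[0] = 2×3 + 3×2 + 4×3 + 2×3 = 30; y[1] = 2×3 + 3×3 + 4×2 + 2×3 = 29; y[2] = 2×3 + 3×3 + 4×3 + 2×2 = 31; y[3] = 2×2 + 3×3 + 4×3 + 2×3 = 31 → [30, 29, 31, 31]

Linear: [6, 15, 27, 31, 24, 14, 4], Circular: [30, 29, 31, 31]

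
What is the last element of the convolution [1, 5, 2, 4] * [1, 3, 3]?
Use y[k] = Σ_i a[i]·b[k-i] at k=5. y[5] = 4×3 = 12

12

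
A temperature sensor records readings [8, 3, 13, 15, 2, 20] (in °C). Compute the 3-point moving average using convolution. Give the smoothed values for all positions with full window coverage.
3-point moving average kernel = [1, 1, 1]. Apply in 'valid' mode (full window coverage): avg[0] = (8 + 3 + 13) / 3 = 8.0; avg[1] = (3 + 13 + 15) / 3 = 10.33; avg[2] = (13 + 15 + 2) / 3 = 10.0; avg[3] = (15 + 2 + 20) / 3 = 12.33. Smoothed values: [8.0, 10.33, 10.0, 12.33]

[8.0, 10.33, 10.0, 12.33]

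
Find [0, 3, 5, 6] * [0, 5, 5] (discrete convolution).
y[0] = 0×0 = 0; y[1] = 0×5 + 3×0 = 0; y[2] = 0×5 + 3×5 + 5×0 = 15; y[3] = 3×5 + 5×5 + 6×0 = 40; y[4] = 5×5 + 6×5 = 55; y[5] = 6×5 = 30

[0, 0, 15, 40, 55, 30]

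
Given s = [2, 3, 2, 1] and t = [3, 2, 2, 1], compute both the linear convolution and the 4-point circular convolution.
Linear: y_lin[0] = 2×3 = 6; y_lin[1] = 2×2 + 3×3 = 13; y_lin[2] = 2×2 + 3×2 + 2×3 = 16; y_lin[3] = 2×1 + 3×2 + 2×2 + 1×3 = 15; y_lin[4] = 3×1 + 2×2 + 1×2 = 9; y_lin[5] = 2×1 + 1×2 = 4; y_lin[6] = 1×1 = 1 → [6, 13, 16, 15, 9, 4, 1]. Circular (length 4): y[0] = 2×3 + 3×1 + 2×2 + 1×2 = 15; y[1] = 2×2 + 3×3 + 2×1 + 1×2 = 17; y[2] = 2×2 + 3×2 + 2×3 + 1×1 = 17; y[3] = 2×1 + 3×2 + 2×2 + 1×3 = 15 → [15, 17, 17, 15]

Linear: [6, 13, 16, 15, 9, 4, 1], Circular: [15, 17, 17, 15]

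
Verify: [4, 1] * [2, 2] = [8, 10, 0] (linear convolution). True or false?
Recompute linear convolution of [4, 1] and [2, 2]: y[0] = 4×2 = 8; y[1] = 4×2 + 1×2 = 10; y[2] = 1×2 = 2 → [8, 10, 2]. Compare to given [8, 10, 0]: they differ at index 2: given 0, correct 2, so answer: No

No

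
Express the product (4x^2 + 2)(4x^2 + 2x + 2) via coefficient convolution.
Ascending coefficients: a = [2, 0, 4], b = [2, 2, 4]. c[0] = 2×2 = 4; c[1] = 2×2 + 0×2 = 4; c[2] = 2×4 + 0×2 + 4×2 = 16; c[3] = 0×4 + 4×2 = 8; c[4] = 4×4 = 16. Result coefficients: [4, 4, 16, 8, 16] → 16x^4 + 8x^3 + 16x^2 + 4x + 4

16x^4 + 8x^3 + 16x^2 + 4x + 4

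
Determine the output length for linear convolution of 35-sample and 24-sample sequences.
Linear/full convolution length: m + n - 1 = 35 + 24 - 1 = 58

58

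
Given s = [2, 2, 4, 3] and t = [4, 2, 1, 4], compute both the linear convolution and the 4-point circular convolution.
Linear: y_lin[0] = 2×4 = 8; y_lin[1] = 2×2 + 2×4 = 12; y_lin[2] = 2×1 + 2×2 + 4×4 = 22; y_lin[3] = 2×4 + 2×1 + 4×2 + 3×4 = 30; y_lin[4] = 2×4 + 4×1 + 3×2 = 18; y_lin[5] = 4×4 + 3×1 = 19; y_lin[6] = 3×4 = 12 → [8, 12, 22, 30, 18, 19, 12]. Circular (length 4): y[0] = 2×4 + 2×4 + 4×1 + 3×2 = 26; y[1] = 2×2 + 2×4 + 4×4 + 3×1 = 31; y[2] = 2×1 + 2×2 + 4×4 + 3×4 = 34; y[3] = 2×4 + 2×1 + 4×2 + 3×4 = 30 → [26, 31, 34, 30]

Linear: [8, 12, 22, 30, 18, 19, 12], Circular: [26, 31, 34, 30]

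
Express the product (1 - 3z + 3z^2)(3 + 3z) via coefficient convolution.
Ascending coefficients: a = [1, -3, 3], b = [3, 3]. c[0] = 1×3 = 3; c[1] = 1×3 + -3×3 = -6; c[2] = -3×3 + 3×3 = 0; c[3] = 3×3 = 9. Result coefficients: [3, -6, 0, 9] → 3 - 6z + 9z^3

3 - 6z + 9z^3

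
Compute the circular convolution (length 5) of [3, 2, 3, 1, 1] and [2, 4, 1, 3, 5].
Use y[k] = Σ_j x[j]·h[(k-j) mod 5]. y[0] = 3×2 + 2×5 + 3×3 + 1×1 + 1×4 = 30; y[1] = 3×4 + 2×2 + 3×5 + 1×3 + 1×1 = 35; y[2] = 3×1 + 2×4 + 3×2 + 1×5 + 1×3 = 25; y[3] = 3×3 + 2×1 + 3×4 + 1×2 + 1×5 = 30; y[4] = 3×5 + 2×3 + 3×1 + 1×4 + 1×2 = 30. Result: [30, 35, 25, 30, 30]

[30, 35, 25, 30, 30]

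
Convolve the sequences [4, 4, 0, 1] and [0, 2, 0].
y[0] = 4×0 = 0; y[1] = 4×2 + 4×0 = 8; y[2] = 4×0 + 4×2 + 0×0 = 8; y[3] = 4×0 + 0×2 + 1×0 = 0; y[4] = 0×0 + 1×2 = 2; y[5] = 1×0 = 0

[0, 8, 8, 0, 2, 0]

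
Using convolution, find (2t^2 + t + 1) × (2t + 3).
Ascending coefficients: a = [1, 1, 2], b = [3, 2]. c[0] = 1×3 = 3; c[1] = 1×2 + 1×3 = 5; c[2] = 1×2 + 2×3 = 8; c[3] = 2×2 = 4. Result coefficients: [3, 5, 8, 4] → 4t^3 + 8t^2 + 5t + 3

4t^3 + 8t^2 + 5t + 3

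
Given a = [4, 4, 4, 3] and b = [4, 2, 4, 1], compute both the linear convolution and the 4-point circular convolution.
Linear: y_lin[0] = 4×4 = 16; y_lin[1] = 4×2 + 4×4 = 24; y_lin[2] = 4×4 + 4×2 + 4×4 = 40; y_lin[3] = 4×1 + 4×4 + 4×2 + 3×4 = 40; y_lin[4] = 4×1 + 4×4 + 3×2 = 26; y_lin[5] = 4×1 + 3×4 = 16; y_lin[6] = 3×1 = 3 → [16, 24, 40, 40, 26, 16, 3]. Circular (length 4): y[0] = 4×4 + 4×1 + 4×4 + 3×2 = 42; y[1] = 4×2 + 4×4 + 4×1 + 3×4 = 40; y[2] = 4×4 + 4×2 + 4×4 + 3×1 = 43; y[3] = 4×1 + 4×4 + 4×2 + 3×4 = 40 → [42, 40, 43, 40]

Linear: [16, 24, 40, 40, 26, 16, 3], Circular: [42, 40, 43, 40]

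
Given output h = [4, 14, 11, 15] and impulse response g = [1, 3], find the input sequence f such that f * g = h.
Deconvolve h=[4, 14, 11, 15] by g=[1, 3]. Since g[0]=1, solve forward: f[0] = h[0] / 1 = 4; f[1] = (h[1] - 4×3) / 1 = 2; f[2] = (h[2] - 2×3) / 1 = 5. So f = [4, 2, 5]. Check by forward convolution: h[0] = 4×1 = 4; h[1] = 4×3 + 2×1 = 14; h[2] = 2×3 + 5×1 = 11; h[3] = 5×3 = 15

[4, 2, 5]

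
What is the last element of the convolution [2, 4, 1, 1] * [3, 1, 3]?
Use y[k] = Σ_i a[i]·b[k-i] at k=5. y[5] = 1×3 = 3

3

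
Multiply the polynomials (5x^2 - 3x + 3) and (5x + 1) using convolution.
Ascending coefficients: a = [3, -3, 5], b = [1, 5]. c[0] = 3×1 = 3; c[1] = 3×5 + -3×1 = 12; c[2] = -3×5 + 5×1 = -10; c[3] = 5×5 = 25. Result coefficients: [3, 12, -10, 25] → 25x^3 - 10x^2 + 12x + 3

25x^3 - 10x^2 + 12x + 3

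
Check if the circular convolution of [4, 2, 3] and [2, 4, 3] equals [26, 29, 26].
Recompute circular convolution of [4, 2, 3] and [2, 4, 3]: y[0] = 4×2 + 2×3 + 3×4 = 26; y[1] = 4×4 + 2×2 + 3×3 = 29; y[2] = 4×3 + 2×4 + 3×2 = 26 → [26, 29, 26]. Given [26, 29, 26] matches, so answer: Yes

Yes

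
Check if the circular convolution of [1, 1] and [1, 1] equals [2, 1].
Recompute circular convolution of [1, 1] and [1, 1]: y[0] = 1×1 + 1×1 = 2; y[1] = 1×1 + 1×1 = 2 → [2, 2]. Compare to given [2, 1]: they differ at index 1: given 1, correct 2, so answer: No

No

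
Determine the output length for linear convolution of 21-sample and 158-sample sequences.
Linear/full convolution length: m + n - 1 = 21 + 158 - 1 = 178

178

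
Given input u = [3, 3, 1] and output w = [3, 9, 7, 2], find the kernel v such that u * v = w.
Output length 4 = len(u) + len(v) - 1 ⇒ len(v) = 2. Solve v forward using v[k] = (w[k] - Σ_{i≥1} u[i]·v[k-i]) / u[0]: v[0] = w[0] / u[0] = 3 / 3 = 1; v[1] = (w[1] - 3×1) / u[0] = (9 - 3×1) / 3 = 2. So v = [1, 2]. Forward-check [3, 3, 1] * [1, 2]: w[0] = 3×1 = 3; w[1] = 3×2 + 3×1 = 9; w[2] = 3×2 + 1×1 = 7; w[3] = 1×2 = 2 → [3, 9, 7, 2] ✓

[1, 2]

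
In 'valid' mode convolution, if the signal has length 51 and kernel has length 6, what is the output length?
'Valid' mode counts only positions where the kernel fully overlaps the signal: m - n + 1 = 51 - 6 + 1 = 46

46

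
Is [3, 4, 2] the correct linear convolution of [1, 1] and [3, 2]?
Recompute linear convolution of [1, 1] and [3, 2]: y[0] = 1×3 = 3; y[1] = 1×2 + 1×3 = 5; y[2] = 1×2 = 2 → [3, 5, 2]. Compare to given [3, 4, 2]: they differ at index 1: given 4, correct 5, so answer: No

No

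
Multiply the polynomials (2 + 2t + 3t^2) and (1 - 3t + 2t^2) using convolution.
Ascending coefficients: a = [2, 2, 3], b = [1, -3, 2]. c[0] = 2×1 = 2; c[1] = 2×-3 + 2×1 = -4; c[2] = 2×2 + 2×-3 + 3×1 = 1; c[3] = 2×2 + 3×-3 = -5; c[4] = 3×2 = 6. Result coefficients: [2, -4, 1, -5, 6] → 2 - 4t + t^2 - 5t^3 + 6t^4

2 - 4t + t^2 - 5t^3 + 6t^4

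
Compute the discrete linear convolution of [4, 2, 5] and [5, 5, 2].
y[0] = 4×5 = 20; y[1] = 4×5 + 2×5 = 30; y[2] = 4×2 + 2×5 + 5×5 = 43; y[3] = 2×2 + 5×5 = 29; y[4] = 5×2 = 10

[20, 30, 43, 29, 10]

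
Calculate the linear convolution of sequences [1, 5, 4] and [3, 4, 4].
y[0] = 1×3 = 3; y[1] = 1×4 + 5×3 = 19; y[2] = 1×4 + 5×4 + 4×3 = 36; y[3] = 5×4 + 4×4 = 36; y[4] = 4×4 = 16

[3, 19, 36, 36, 16]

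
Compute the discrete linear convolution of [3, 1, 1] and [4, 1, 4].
y[0] = 3×4 = 12; y[1] = 3×1 + 1×4 = 7; y[2] = 3×4 + 1×1 + 1×4 = 17; y[3] = 1×4 + 1×1 = 5; y[4] = 1×4 = 4

[12, 7, 17, 5, 4]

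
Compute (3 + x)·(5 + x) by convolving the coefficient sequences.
Ascending coefficients: a = [3, 1], b = [5, 1]. c[0] = 3×5 = 15; c[1] = 3×1 + 1×5 = 8; c[2] = 1×1 = 1. Result coefficients: [15, 8, 1] → 15 + 8x + x^2

15 + 8x + x^2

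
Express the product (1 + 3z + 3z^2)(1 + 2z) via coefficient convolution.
Ascending coefficients: a = [1, 3, 3], b = [1, 2]. c[0] = 1×1 = 1; c[1] = 1×2 + 3×1 = 5; c[2] = 3×2 + 3×1 = 9; c[3] = 3×2 = 6. Result coefficients: [1, 5, 9, 6] → 1 + 5z + 9z^2 + 6z^3

1 + 5z + 9z^2 + 6z^3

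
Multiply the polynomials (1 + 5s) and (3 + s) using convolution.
Ascending coefficients: a = [1, 5], b = [3, 1]. c[0] = 1×3 = 3; c[1] = 1×1 + 5×3 = 16; c[2] = 5×1 = 5. Result coefficients: [3, 16, 5] → 3 + 16s + 5s^2

3 + 16s + 5s^2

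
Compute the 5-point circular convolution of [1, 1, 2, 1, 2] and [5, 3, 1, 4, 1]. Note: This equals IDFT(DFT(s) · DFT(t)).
Either evaluate y[k] = Σ_j s[j]·t[(k-j) mod 5] directly, or use IDFT(DFT(s) · DFT(t)). y[0] = 1×5 + 1×1 + 2×4 + 1×1 + 2×3 = 21; y[1] = 1×3 + 1×5 + 2×1 + 1×4 + 2×1 = 16; y[2] = 1×1 + 1×3 + 2×5 + 1×1 + 2×4 = 23; y[3] = 1×4 + 1×1 + 2×3 + 1×5 + 2×1 = 18; y[4] = 1×1 + 1×4 + 2×1 + 1×3 + 2×5 = 20. Result: [21, 16, 23, 18, 20]

[21, 16, 23, 18, 20]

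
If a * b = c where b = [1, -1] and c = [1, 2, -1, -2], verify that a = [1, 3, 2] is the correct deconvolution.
Forward-compute [1, 3, 2] * [1, -1]: c[0] = 1×1 = 1; c[1] = 1×-1 + 3×1 = 2; c[2] = 3×-1 + 2×1 = -1; c[3] = 2×-1 = -2 → [1, 2, -1, -2]. Matches given c = [1, 2, -1, -2], so verified.

Verified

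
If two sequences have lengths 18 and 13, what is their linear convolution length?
Linear/full convolution length: m + n - 1 = 18 + 13 - 1 = 30

30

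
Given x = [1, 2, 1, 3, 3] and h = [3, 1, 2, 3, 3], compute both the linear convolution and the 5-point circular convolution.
Linear: y_lin[0] = 1×3 = 3; y_lin[1] = 1×1 + 2×3 = 7; y_lin[2] = 1×2 + 2×1 + 1×3 = 7; y_lin[3] = 1×3 + 2×2 + 1×1 + 3×3 = 17; y_lin[4] = 1×3 + 2×3 + 1×2 + 3×1 + 3×3 = 23; y_lin[5] = 2×3 + 1×3 + 3×2 + 3×1 = 18; y_lin[6] = 1×3 + 3×3 + 3×2 = 18; y_lin[7] = 3×3 + 3×3 = 18; y_lin[8] = 3×3 = 9 → [3, 7, 7, 17, 23, 18, 18, 18, 9]. Circular (length 5): y[0] = 1×3 + 2×3 + 1×3 + 3×2 + 3×1 = 21; y[1] = 1×1 + 2×3 + 1×3 + 3×3 + 3×2 = 25; y[2] = 1×2 + 2×1 + 1×3 + 3×3 + 3×3 = 25; y[3] = 1×3 + 2×2 + 1×1 + 3×3 + 3×3 = 26; y[4] = 1×3 + 2×3 + 1×2 + 3×1 + 3×3 = 23 → [21, 25, 25, 26, 23]

Linear: [3, 7, 7, 17, 23, 18, 18, 18, 9], Circular: [21, 25, 25, 26, 23]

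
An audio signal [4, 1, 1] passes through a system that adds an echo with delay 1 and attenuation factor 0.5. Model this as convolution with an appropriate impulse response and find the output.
Direct-path + delayed-attenuated-path model → impulse response h = [1, 0.5] (1 at lag 0, 0.5 at lag 1). Output y[n] = x[n] + 0.5·x[n - 1] (with x[n] = 0 outside 0..2): y[0] = 4 + 0.5×0 = 4; y[1] = 1 + 0.5×4 = 3.0; y[2] = 1 + 0.5×1 = 1.5; y[3] = 0 + 0.5×1 = 0.5. So y = [4, 3.0, 1.5, 0.5]

[4, 3.0, 1.5, 0.5]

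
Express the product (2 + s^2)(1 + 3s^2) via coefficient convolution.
Ascending coefficients: a = [2, 0, 1], b = [1, 0, 3]. c[0] = 2×1 = 2; c[1] = 2×0 + 0×1 = 0; c[2] = 2×3 + 0×0 + 1×1 = 7; c[3] = 0×3 + 1×0 = 0; c[4] = 1×3 = 3. Result coefficients: [2, 0, 7, 0, 3] → 2 + 7s^2 + 3s^4

2 + 7s^2 + 3s^4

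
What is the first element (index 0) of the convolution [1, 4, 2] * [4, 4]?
Use y[k] = Σ_i a[i]·b[k-i] at k=0. y[0] = 1×4 = 4

4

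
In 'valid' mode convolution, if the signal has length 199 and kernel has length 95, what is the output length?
'Valid' mode counts only positions where the kernel fully overlaps the signal: m - n + 1 = 199 - 95 + 1 = 105

105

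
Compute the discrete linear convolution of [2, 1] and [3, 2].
y[0] = 2×3 = 6; y[1] = 2×2 + 1×3 = 7; y[2] = 1×2 = 2

[6, 7, 2]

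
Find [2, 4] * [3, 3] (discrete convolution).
y[0] = 2×3 = 6; y[1] = 2×3 + 4×3 = 18; y[2] = 4×3 = 12

[6, 18, 12]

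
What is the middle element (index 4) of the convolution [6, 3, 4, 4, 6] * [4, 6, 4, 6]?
Use y[k] = Σ_i a[i]·b[k-i] at k=4. y[4] = 3×6 + 4×4 + 4×6 + 6×4 = 82

82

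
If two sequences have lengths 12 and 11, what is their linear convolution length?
Linear/full convolution length: m + n - 1 = 12 + 11 - 1 = 22

22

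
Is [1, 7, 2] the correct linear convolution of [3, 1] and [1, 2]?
Recompute linear convolution of [3, 1] and [1, 2]: y[0] = 3×1 = 3; y[1] = 3×2 + 1×1 = 7; y[2] = 1×2 = 2 → [3, 7, 2]. Compare to given [1, 7, 2]: they differ at index 0: given 1, correct 3, so answer: No

No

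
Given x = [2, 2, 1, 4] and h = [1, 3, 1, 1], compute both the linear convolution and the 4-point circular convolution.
Linear: y_lin[0] = 2×1 = 2; y_lin[1] = 2×3 + 2×1 = 8; y_lin[2] = 2×1 + 2×3 + 1×1 = 9; y_lin[3] = 2×1 + 2×1 + 1×3 + 4×1 = 11; y_lin[4] = 2×1 + 1×1 + 4×3 = 15; y_lin[5] = 1×1 + 4×1 = 5; y_lin[6] = 4×1 = 4 → [2, 8, 9, 11, 15, 5, 4]. Circular (length 4): y[0] = 2×1 + 2×1 + 1×1 + 4×3 = 17; y[1] = 2×3 + 2×1 + 1×1 + 4×1 = 13; y[2] = 2×1 + 2×3 + 1×1 + 4×1 = 13; y[3] = 2×1 + 2×1 + 1×3 + 4×1 = 11 → [17, 13, 13, 11]

Linear: [2, 8, 9, 11, 15, 5, 4], Circular: [17, 13, 13, 11]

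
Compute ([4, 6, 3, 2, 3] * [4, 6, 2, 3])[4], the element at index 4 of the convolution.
Use y[k] = Σ_i a[i]·b[k-i] at k=4. y[4] = 6×3 + 3×2 + 2×6 + 3×4 = 48

48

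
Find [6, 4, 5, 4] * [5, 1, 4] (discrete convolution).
y[0] = 6×5 = 30; y[1] = 6×1 + 4×5 = 26; y[2] = 6×4 + 4×1 + 5×5 = 53; y[3] = 4×4 + 5×1 + 4×5 = 41; y[4] = 5×4 + 4×1 = 24; y[5] = 4×4 = 16

[30, 26, 53, 41, 24, 16]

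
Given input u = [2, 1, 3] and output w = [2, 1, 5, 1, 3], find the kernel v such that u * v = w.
Output length 5 = len(u) + len(v) - 1 ⇒ len(v) = 3. Solve v forward using v[k] = (w[k] - Σ_{i≥1} u[i]·v[k-i]) / u[0]: v[0] = w[0] / u[0] = 2 / 2 = 1; v[1] = (w[1] - 1×1) / u[0] = (1 - 1×1) / 2 = 0; v[2] = (w[2] - 1×0 - 3×1) / u[0] = (5 - 1×0 - 3×1) / 2 = 1. So v = [1, 0, 1]. Forward-check [2, 1, 3] * [1, 0, 1]: w[0] = 2×1 = 2; w[1] = 2×0 + 1×1 = 1; w[2] = 2×1 + 1×0 + 3×1 = 5; w[3] = 1×1 + 3×0 = 1; w[4] = 3×1 = 3 → [2, 1, 5, 1, 3] ✓

[1, 0, 1]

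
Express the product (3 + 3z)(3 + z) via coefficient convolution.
Ascending coefficients: a = [3, 3], b = [3, 1]. c[0] = 3×3 = 9; c[1] = 3×1 + 3×3 = 12; c[2] = 3×1 = 3. Result coefficients: [9, 12, 3] → 9 + 12z + 3z^2

9 + 12z + 3z^2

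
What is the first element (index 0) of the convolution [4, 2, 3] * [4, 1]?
Use y[k] = Σ_i a[i]·b[k-i] at k=0. y[0] = 4×4 = 16

16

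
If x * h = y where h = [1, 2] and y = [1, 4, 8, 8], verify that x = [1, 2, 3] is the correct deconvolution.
Forward-compute [1, 2, 3] * [1, 2]: y[0] = 1×1 = 1; y[1] = 1×2 + 2×1 = 4; y[2] = 2×2 + 3×1 = 7; y[3] = 3×2 = 6 → [1, 4, 7, 6]. Does not match given y = [1, 4, 8, 8].

Not verified. [1, 2, 3] * [1, 2] = [1, 4, 7, 6], which differs from [1, 4, 8, 8] at index 2.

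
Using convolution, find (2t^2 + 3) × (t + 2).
Ascending coefficients: a = [3, 0, 2], b = [2, 1]. c[0] = 3×2 = 6; c[1] = 3×1 + 0×2 = 3; c[2] = 0×1 + 2×2 = 4; c[3] = 2×1 = 2. Result coefficients: [6, 3, 4, 2] → 2t^3 + 4t^2 + 3t + 6

2t^3 + 4t^2 + 3t + 6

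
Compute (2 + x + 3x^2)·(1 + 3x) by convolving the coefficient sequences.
Ascending coefficients: a = [2, 1, 3], b = [1, 3]. c[0] = 2×1 = 2; c[1] = 2×3 + 1×1 = 7; c[2] = 1×3 + 3×1 = 6; c[3] = 3×3 = 9. Result coefficients: [2, 7, 6, 9] → 2 + 7x + 6x^2 + 9x^3

2 + 7x + 6x^2 + 9x^3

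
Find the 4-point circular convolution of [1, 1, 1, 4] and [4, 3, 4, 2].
Use y[k] = Σ_j u[j]·v[(k-j) mod 4]. y[0] = 1×4 + 1×2 + 1×4 + 4×3 = 22; y[1] = 1×3 + 1×4 + 1×2 + 4×4 = 25; y[2] = 1×4 + 1×3 + 1×4 + 4×2 = 19; y[3] = 1×2 + 1×4 + 1×3 + 4×4 = 25. Result: [22, 25, 19, 25]

[22, 25, 19, 25]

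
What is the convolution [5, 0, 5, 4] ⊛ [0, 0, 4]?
y[0] = 5×0 = 0; y[1] = 5×0 + 0×0 = 0; y[2] = 5×4 + 0×0 + 5×0 = 20; y[3] = 0×4 + 5×0 + 4×0 = 0; y[4] = 5×4 + 4×0 = 20; y[5] = 4×4 = 16

[0, 0, 20, 0, 20, 16]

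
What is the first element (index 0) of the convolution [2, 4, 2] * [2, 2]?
Use y[k] = Σ_i a[i]·b[k-i] at k=0. y[0] = 2×2 = 4

4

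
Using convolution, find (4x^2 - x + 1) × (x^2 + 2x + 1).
Ascending coefficients: a = [1, -1, 4], b = [1, 2, 1]. c[0] = 1×1 = 1; c[1] = 1×2 + -1×1 = 1; c[2] = 1×1 + -1×2 + 4×1 = 3; c[3] = -1×1 + 4×2 = 7; c[4] = 4×1 = 4. Result coefficients: [1, 1, 3, 7, 4] → 4x^4 + 7x^3 + 3x^2 + x + 1

4x^4 + 7x^3 + 3x^2 + x + 1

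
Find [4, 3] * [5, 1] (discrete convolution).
y[0] = 4×5 = 20; y[1] = 4×1 + 3×5 = 19; y[2] = 3×1 = 3

[20, 19, 3]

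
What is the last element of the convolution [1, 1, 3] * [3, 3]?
Use y[k] = Σ_i a[i]·b[k-i] at k=3. y[3] = 3×3 = 9

9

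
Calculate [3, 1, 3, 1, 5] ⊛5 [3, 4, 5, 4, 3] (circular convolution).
Use y[k] = Σ_j s[j]·t[(k-j) mod 5]. y[0] = 3×3 + 1×3 + 3×4 + 1×5 + 5×4 = 49; y[1] = 3×4 + 1×3 + 3×3 + 1×4 + 5×5 = 53; y[2] = 3×5 + 1×4 + 3×3 + 1×3 + 5×4 = 51; y[3] = 3×4 + 1×5 + 3×4 + 1×3 + 5×3 = 47; y[4] = 3×3 + 1×4 + 3×5 + 1×4 + 5×3 = 47. Result: [49, 53, 51, 47, 47]

[49, 53, 51, 47, 47]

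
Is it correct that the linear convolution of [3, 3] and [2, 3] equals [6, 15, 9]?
Recompute linear convolution of [3, 3] and [2, 3]: y[0] = 3×2 = 6; y[1] = 3×3 + 3×2 = 15; y[2] = 3×3 = 9 → [6, 15, 9]. Given [6, 15, 9] matches, so answer: Yes

Yes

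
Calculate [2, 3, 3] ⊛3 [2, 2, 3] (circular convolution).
Use y[k] = Σ_j u[j]·v[(k-j) mod 3]. y[0] = 2×2 + 3×3 + 3×2 = 19; y[1] = 2×2 + 3×2 + 3×3 = 19; y[2] = 2×3 + 3×2 + 3×2 = 18. Result: [19, 19, 18]

[19, 19, 18]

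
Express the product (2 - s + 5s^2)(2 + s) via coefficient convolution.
Ascending coefficients: a = [2, -1, 5], b = [2, 1]. c[0] = 2×2 = 4; c[1] = 2×1 + -1×2 = 0; c[2] = -1×1 + 5×2 = 9; c[3] = 5×1 = 5. Result coefficients: [4, 0, 9, 5] → 4 + 9s^2 + 5s^3

4 + 9s^2 + 5s^3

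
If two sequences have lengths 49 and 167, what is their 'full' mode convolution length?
Linear/full convolution length: m + n - 1 = 49 + 167 - 1 = 215

215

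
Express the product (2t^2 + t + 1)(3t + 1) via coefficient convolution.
Ascending coefficients: a = [1, 1, 2], b = [1, 3]. c[0] = 1×1 = 1; c[1] = 1×3 + 1×1 = 4; c[2] = 1×3 + 2×1 = 5; c[3] = 2×3 = 6. Result coefficients: [1, 4, 5, 6] → 6t^3 + 5t^2 + 4t + 1

6t^3 + 5t^2 + 4t + 1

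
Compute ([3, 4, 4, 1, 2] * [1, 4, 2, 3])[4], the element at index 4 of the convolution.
Use y[k] = Σ_i a[i]·b[k-i] at k=4. y[4] = 4×3 + 4×2 + 1×4 + 2×1 = 26

26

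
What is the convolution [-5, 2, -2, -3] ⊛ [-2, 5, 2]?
y[0] = -5×-2 = 10; y[1] = -5×5 + 2×-2 = -29; y[2] = -5×2 + 2×5 + -2×-2 = 4; y[3] = 2×2 + -2×5 + -3×-2 = 0; y[4] = -2×2 + -3×5 = -19; y[5] = -3×2 = -6

[10, -29, 4, 0, -19, -6]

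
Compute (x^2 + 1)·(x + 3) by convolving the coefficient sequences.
Ascending coefficients: a = [1, 0, 1], b = [3, 1]. c[0] = 1×3 = 3; c[1] = 1×1 + 0×3 = 1; c[2] = 0×1 + 1×3 = 3; c[3] = 1×1 = 1. Result coefficients: [3, 1, 3, 1] → x^3 + 3x^2 + x + 3

x^3 + 3x^2 + x + 3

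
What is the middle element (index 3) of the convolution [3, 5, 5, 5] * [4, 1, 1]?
Use y[k] = Σ_i a[i]·b[k-i] at k=3. y[3] = 5×1 + 5×1 + 5×4 = 30

30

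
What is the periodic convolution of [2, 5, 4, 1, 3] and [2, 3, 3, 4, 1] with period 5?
Use y[k] = Σ_j a[j]·b[(k-j) mod 5]. y[0] = 2×2 + 5×1 + 4×4 + 1×3 + 3×3 = 37; y[1] = 2×3 + 5×2 + 4×1 + 1×4 + 3×3 = 33; y[2] = 2×3 + 5×3 + 4×2 + 1×1 + 3×4 = 42; y[3] = 2×4 + 5×3 + 4×3 + 1×2 + 3×1 = 40; y[4] = 2×1 + 5×4 + 4×3 + 1×3 + 3×2 = 43. Result: [37, 33, 42, 40, 43]

[37, 33, 42, 40, 43]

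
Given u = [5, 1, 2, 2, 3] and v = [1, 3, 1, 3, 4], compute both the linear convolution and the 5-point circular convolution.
Linear: y_lin[0] = 5×1 = 5; y_lin[1] = 5×3 + 1×1 = 16; y_lin[2] = 5×1 + 1×3 + 2×1 = 10; y_lin[3] = 5×3 + 1×1 + 2×3 + 2×1 = 24; y_lin[4] = 5×4 + 1×3 + 2×1 + 2×3 + 3×1 = 34; y_lin[5] = 1×4 + 2×3 + 2×1 + 3×3 = 21; y_lin[6] = 2×4 + 2×3 + 3×1 = 17; y_lin[7] = 2×4 + 3×3 = 17; y_lin[8] = 3×4 = 12 → [5, 16, 10, 24, 34, 21, 17, 17, 12]. Circular (length 5): y[0] = 5×1 + 1×4 + 2×3 + 2×1 + 3×3 = 26; y[1] = 5×3 + 1×1 + 2×4 + 2×3 + 3×1 = 33; y[2] = 5×1 + 1×3 + 2×1 + 2×4 + 3×3 = 27; y[3] = 5×3 + 1×1 + 2×3 + 2×1 + 3×4 = 36; y[4] = 5×4 + 1×3 + 2×1 + 2×3 + 3×1 = 34 → [26, 33, 27, 36, 34]

Linear: [5, 16, 10, 24, 34, 21, 17, 17, 12], Circular: [26, 33, 27, 36, 34]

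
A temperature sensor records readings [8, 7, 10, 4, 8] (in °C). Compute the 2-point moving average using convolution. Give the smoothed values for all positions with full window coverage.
2-point moving average kernel = [1, 1]. Apply in 'valid' mode (full window coverage): avg[0] = (8 + 7) / 2 = 7.5; avg[1] = (7 + 10) / 2 = 8.5; avg[2] = (10 + 4) / 2 = 7.0; avg[3] = (4 + 8) / 2 = 6.0. Smoothed values: [7.5, 8.5, 7.0, 6.0]

[7.5, 8.5, 7.0, 6.0]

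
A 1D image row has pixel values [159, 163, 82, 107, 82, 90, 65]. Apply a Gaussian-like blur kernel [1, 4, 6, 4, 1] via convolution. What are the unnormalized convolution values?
Convolve image row [159, 163, 82, 107, 82, 90, 65] with kernel [1, 4, 6, 4, 1]: y[0] = 159×1 = 159; y[1] = 159×4 + 163×1 = 799; y[2] = 159×6 + 163×4 + 82×1 = 1688; y[3] = 159×4 + 163×6 + 82×4 + 107×1 = 2049; y[4] = 159×1 + 163×4 + 82×6 + 107×4 + 82×1 = 1813; y[5] = 163×1 + 82×4 + 107×6 + 82×4 + 90×1 = 1551; y[6] = 82×1 + 107×4 + 82×6 + 90×4 + 65×1 = 1427; y[7] = 107×1 + 82×4 + 90×6 + 65×4 = 1235; y[8] = 82×1 + 90×4 + 65×6 = 832; y[9] = 90×1 + 65×4 = 350; y[10] = 65×1 = 65 → [159, 799, 1688, 2049, 1813, 1551, 1427, 1235, 832, 350, 65]. Normalization factor = sum(kernel) = 16.

[159, 799, 1688, 2049, 1813, 1551, 1427, 1235, 832, 350, 65]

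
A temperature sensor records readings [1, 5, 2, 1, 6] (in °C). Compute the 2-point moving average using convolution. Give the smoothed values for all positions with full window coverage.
2-point moving average kernel = [1, 1]. Apply in 'valid' mode (full window coverage): avg[0] = (1 + 5) / 2 = 3.0; avg[1] = (5 + 2) / 2 = 3.5; avg[2] = (2 + 1) / 2 = 1.5; avg[3] = (1 + 6) / 2 = 3.5. Smoothed values: [3.0, 3.5, 1.5, 3.5]

[3.0, 3.5, 1.5, 3.5]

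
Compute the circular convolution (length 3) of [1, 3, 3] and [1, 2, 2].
Use y[k] = Σ_j a[j]·b[(k-j) mod 3]. y[0] = 1×1 + 3×2 + 3×2 = 13; y[1] = 1×2 + 3×1 + 3×2 = 11; y[2] = 1×2 + 3×2 + 3×1 = 11. Result: [13, 11, 11]

[13, 11, 11]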